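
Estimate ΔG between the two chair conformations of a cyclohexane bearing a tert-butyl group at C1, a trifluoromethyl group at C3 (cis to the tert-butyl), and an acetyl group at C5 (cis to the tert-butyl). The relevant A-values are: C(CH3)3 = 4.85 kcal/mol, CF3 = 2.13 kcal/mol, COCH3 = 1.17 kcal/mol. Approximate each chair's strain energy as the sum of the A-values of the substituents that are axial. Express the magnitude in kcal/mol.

8.15 kcal/mol

Chair I (tert-butyl axial, trifluoromethyl axial, acetyl axial): E = 8.15 kcal/mol.
Chair II (tert-butyl equatorial, trifluoromethyl equatorial, acetyl equatorial): E = 0.00 kcal/mol.
ΔE = 8.15 − 0.00 = 8.15 kcal/mol; chair II is more stable.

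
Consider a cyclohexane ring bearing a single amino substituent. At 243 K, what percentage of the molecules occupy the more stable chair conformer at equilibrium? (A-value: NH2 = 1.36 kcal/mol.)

One chair has the amino group axial (E = 1.36 kcal/mol) and the other has it equatorial (E = 0).
ΔG = 1.36 kcal/mol between the two chairs.
K = exp(ΔG/RT) with R = 1.987×10⁻³ kcal mol⁻¹ K⁻¹ and T = 243 K gives K ≈ 16.7.
Fraction in the lower-energy chair = K/(K+1) = 94.4%.

94.4%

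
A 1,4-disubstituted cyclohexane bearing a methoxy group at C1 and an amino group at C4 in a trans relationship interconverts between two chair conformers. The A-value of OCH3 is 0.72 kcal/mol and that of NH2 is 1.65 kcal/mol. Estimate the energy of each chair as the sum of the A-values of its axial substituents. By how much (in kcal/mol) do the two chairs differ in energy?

C1 and C4 have opposite parity, so for the trans isomer the two substituents are e,e in one chair and a,a in the other.
Chair I (methoxy axial, amino axial): E = 2.37 kcal/mol.
Chair II (methoxy equatorial, amino equatorial): E = 0.00 kcal/mol.
ΔE = 2.37 − 0.00 = 2.37 kcal/mol; chair II is more stable.

2.37 kcal/mol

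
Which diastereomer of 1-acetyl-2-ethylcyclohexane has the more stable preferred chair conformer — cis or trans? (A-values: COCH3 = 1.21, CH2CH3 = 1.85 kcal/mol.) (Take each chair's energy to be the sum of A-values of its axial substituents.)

trans

At 1,2 positions (parity opposite): cis → (a,e or e,a); trans → (e,e or a,a).
Best chair for cis: E = 1.21 kcal/mol; best chair for trans: E = 0.00 kcal/mol.
The trans isomer is lower by 1.21 kcal/mol.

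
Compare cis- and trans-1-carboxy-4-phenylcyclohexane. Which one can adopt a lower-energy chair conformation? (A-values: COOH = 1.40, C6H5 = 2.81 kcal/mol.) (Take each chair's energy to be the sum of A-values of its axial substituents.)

trans

At 1,4 positions (parity opposite): cis → (a,e or e,a); trans → (e,e or a,a).
Best chair for cis: E = 1.40 kcal/mol; best chair for trans: E = 0.00 kcal/mol.
The trans isomer is lower by 1.40 kcal/mol.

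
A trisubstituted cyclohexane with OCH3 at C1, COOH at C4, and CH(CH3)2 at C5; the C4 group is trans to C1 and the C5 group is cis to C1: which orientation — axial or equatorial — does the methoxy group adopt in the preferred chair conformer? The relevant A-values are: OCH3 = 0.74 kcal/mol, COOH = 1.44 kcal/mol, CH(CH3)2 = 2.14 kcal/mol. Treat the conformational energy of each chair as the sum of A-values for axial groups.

Chair I (methoxy axial, carboxyl axial, isopropyl axial): E = 4.32 kcal/mol.
Chair II (methoxy equatorial, carboxyl equatorial, isopropyl equatorial): E = 0.00 kcal/mol.
Chair II is the more stable (lower-energy) conformer, and in that chair the methoxy group is equatorial.

equatorial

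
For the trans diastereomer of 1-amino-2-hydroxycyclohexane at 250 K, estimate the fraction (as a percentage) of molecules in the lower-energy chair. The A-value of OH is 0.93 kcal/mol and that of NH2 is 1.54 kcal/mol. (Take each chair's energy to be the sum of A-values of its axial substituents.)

C1 and C2 have opposite parity, so for the trans isomer the two substituents are e,e in one chair and a,a in the other.
Chair I (hydroxyl axial, amino axial): E = 2.47 kcal/mol; chair II (hydroxyl equatorial, amino equatorial): E = 0.00 kcal/mol.
ΔG = 2.47 kcal/mol between the two chairs.
K = exp(ΔG/RT) with R = 1.987×10⁻³ kcal mol⁻¹ K⁻¹ and T = 250 K gives K ≈ 144.
Fraction in the lower-energy chair = K/(K+1) = 99.3%.

99.3%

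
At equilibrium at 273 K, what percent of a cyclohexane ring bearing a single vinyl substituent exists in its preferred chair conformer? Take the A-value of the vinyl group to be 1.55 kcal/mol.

One chair has the vinyl group axial (E = 1.55 kcal/mol) and the other has it equatorial (E = 0).
ΔG = 1.55 kcal/mol between the two chairs.
K = exp(ΔG/RT) with R = 1.987×10⁻³ kcal mol⁻¹ K⁻¹ and T = 273 K gives K ≈ 17.4.
Fraction in the lower-energy chair = K/(K+1) = 94.6%.

94.6%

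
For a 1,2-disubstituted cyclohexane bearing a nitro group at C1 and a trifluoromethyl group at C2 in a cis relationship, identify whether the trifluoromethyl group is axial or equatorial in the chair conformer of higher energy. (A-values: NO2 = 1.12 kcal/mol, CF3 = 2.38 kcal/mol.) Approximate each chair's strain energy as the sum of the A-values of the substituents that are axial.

axial

C1 and C2 have opposite parity, so for the cis isomer the two substituents are one axial and one equatorial in each chair.
Chair I (nitro axial, trifluoromethyl equatorial): E = 1.12 kcal/mol.
Chair II (nitro equatorial, trifluoromethyl axial): E = 2.38 kcal/mol.
Chair II is the less stable (higher-energy) conformer, and in that chair the trifluoromethyl group is axial.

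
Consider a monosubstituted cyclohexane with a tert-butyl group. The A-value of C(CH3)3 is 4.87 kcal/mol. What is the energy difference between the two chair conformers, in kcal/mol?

4.87 kcal/mol

A monosubstituted cyclohexane has one chair with the tert-butyl group axial (E = A = 4.87 kcal/mol) and one with it equatorial (E = 0).
ΔE = 4.87 − 0 = 4.87 kcal/mol.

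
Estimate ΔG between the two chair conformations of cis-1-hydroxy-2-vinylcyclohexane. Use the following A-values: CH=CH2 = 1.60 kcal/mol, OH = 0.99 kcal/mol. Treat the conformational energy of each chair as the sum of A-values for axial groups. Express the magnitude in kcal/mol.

C1 and C2 have opposite parity, so for the cis isomer the two substituents are one axial and one equatorial in each chair.
Chair I (vinyl axial, hydroxyl equatorial): E = 1.60 kcal/mol.
Chair II (vinyl equatorial, hydroxyl axial): E = 0.99 kcal/mol.
ΔE = 1.60 − 0.99 = 0.61 kcal/mol; chair II is more stable.

0.61 kcal/mol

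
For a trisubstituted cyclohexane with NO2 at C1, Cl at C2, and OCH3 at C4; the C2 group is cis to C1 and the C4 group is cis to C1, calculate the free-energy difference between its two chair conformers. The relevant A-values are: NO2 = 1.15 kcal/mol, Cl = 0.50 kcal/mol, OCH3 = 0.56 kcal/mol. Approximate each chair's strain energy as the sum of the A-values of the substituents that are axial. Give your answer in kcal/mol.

0.09 kcal/mol

Chair I (nitro axial, chloro equatorial, methoxy equatorial): E = 1.15 kcal/mol.
Chair II (nitro equatorial, chloro axial, methoxy axial): E = 1.06 kcal/mol.
ΔE = 1.15 − 1.06 = 0.09 kcal/mol; chair II is more stable.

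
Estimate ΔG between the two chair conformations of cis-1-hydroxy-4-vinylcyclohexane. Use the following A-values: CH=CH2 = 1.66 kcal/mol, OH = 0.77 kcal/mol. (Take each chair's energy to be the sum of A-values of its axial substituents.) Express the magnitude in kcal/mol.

0.89 kcal/mol

C1 and C4 have opposite parity, so for the cis isomer the two substituents are one axial and one equatorial in each chair.
Chair I (vinyl axial, hydroxyl equatorial): E = 1.66 kcal/mol.
Chair II (vinyl equatorial, hydroxyl axial): E = 0.77 kcal/mol.
ΔE = 1.66 − 0.77 = 0.89 kcal/mol; chair II is more stable.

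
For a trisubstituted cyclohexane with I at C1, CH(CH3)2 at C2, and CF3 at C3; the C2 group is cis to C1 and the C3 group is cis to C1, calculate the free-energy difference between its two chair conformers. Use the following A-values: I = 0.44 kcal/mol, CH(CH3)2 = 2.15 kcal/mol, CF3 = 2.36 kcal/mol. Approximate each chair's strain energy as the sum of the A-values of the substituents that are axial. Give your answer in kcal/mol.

Chair I (iodo axial, isopropyl equatorial, trifluoromethyl axial): E = 2.80 kcal/mol.
Chair II (iodo equatorial, isopropyl axial, trifluoromethyl equatorial): E = 2.15 kcal/mol.
ΔE = 2.80 − 2.15 = 0.65 kcal/mol; chair II is more stable.

0.65 kcal/mol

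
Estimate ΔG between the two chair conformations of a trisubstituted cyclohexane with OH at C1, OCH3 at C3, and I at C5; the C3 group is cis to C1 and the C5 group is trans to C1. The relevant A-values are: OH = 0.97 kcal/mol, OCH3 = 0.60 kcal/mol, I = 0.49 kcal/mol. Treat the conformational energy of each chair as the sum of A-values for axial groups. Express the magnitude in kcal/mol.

1.08 kcal/mol

Chair I (hydroxyl axial, methoxy axial, iodo equatorial): E = 1.57 kcal/mol.
Chair II (hydroxyl equatorial, methoxy equatorial, iodo axial): E = 0.49 kcal/mol.
ΔE = 1.57 − 0.49 = 1.08 kcal/mol; chair II is more stable.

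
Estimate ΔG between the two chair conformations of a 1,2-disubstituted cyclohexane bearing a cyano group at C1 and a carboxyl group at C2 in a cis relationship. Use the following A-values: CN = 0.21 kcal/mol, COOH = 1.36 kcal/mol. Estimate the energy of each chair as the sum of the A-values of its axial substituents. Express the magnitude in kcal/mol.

C1 and C2 have opposite parity, so for the cis isomer the two substituents are one axial and one equatorial in each chair.
Chair I (cyano axial, carboxyl equatorial): E = 0.21 kcal/mol.
Chair II (cyano equatorial, carboxyl axial): E = 1.36 kcal/mol.
ΔE = 1.36 − 0.21 = 1.15 kcal/mol; chair I is more stable.

1.15 kcal/mol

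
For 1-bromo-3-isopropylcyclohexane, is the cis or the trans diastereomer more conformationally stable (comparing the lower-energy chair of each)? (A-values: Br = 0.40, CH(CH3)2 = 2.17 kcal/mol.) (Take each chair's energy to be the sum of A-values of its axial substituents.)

cis

At 1,3 positions (parity same): cis → (e,e or a,a); trans → (a,e or e,a).
Best chair for cis: E = 0.00 kcal/mol; best chair for trans: E = 0.40 kcal/mol.
The cis isomer is lower by 0.40 kcal/mol.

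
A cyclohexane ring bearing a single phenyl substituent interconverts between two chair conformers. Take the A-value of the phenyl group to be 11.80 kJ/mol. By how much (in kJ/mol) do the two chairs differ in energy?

11.80 kJ/mol

A monosubstituted cyclohexane has one chair with the phenyl group axial (E = A = 11.80 kJ/mol) and one with it equatorial (E = 0).
ΔE = 11.80 − 0 = 11.80 kJ/mol.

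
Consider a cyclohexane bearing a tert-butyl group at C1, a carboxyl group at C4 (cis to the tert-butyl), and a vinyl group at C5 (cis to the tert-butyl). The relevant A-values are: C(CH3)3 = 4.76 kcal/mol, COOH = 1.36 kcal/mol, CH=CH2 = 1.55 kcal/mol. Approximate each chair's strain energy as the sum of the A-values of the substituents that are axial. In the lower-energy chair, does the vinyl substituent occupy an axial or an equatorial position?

equatorial

Chair I (tert-butyl axial, carboxyl equatorial, vinyl axial): E = 6.31 kcal/mol.
Chair II (tert-butyl equatorial, carboxyl axial, vinyl equatorial): E = 1.36 kcal/mol.
Chair II is the more stable (lower-energy) conformer, and in that chair the vinyl group is equatorial.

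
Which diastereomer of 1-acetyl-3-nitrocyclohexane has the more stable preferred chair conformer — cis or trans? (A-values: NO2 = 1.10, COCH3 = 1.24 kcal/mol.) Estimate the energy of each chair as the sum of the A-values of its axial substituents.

At 1,3 positions (parity same): cis → (e,e or a,a); trans → (a,e or e,a).
Best chair for cis: E = 0.00 kcal/mol; best chair for trans: E = 1.10 kcal/mol.
The cis isomer is lower by 1.10 kcal/mol.

cis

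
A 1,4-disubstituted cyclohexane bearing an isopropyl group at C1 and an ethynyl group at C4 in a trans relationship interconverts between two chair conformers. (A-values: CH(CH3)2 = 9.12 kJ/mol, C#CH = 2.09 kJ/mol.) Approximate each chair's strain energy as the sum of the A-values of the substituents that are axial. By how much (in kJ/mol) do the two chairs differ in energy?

11.21 kJ/mol

C1 and C4 have opposite parity, so for the trans isomer the two substituents are e,e in one chair and a,a in the other.
Chair I (isopropyl axial, ethynyl axial): E = 11.21 kJ/mol.
Chair II (isopropyl equatorial, ethynyl equatorial): E = 0.00 kJ/mol.
ΔE = 11.21 − 0.00 = 11.21 kJ/mol; chair II is more stable.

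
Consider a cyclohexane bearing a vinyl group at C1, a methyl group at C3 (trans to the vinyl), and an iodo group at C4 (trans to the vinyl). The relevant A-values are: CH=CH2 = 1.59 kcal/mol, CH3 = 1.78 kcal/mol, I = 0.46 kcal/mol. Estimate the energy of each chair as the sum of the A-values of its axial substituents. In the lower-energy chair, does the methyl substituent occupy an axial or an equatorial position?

Chair I (vinyl axial, methyl equatorial, iodo axial): E = 2.05 kcal/mol.
Chair II (vinyl equatorial, methyl axial, iodo equatorial): E = 1.78 kcal/mol.
Chair II is the more stable (lower-energy) conformer, and in that chair the methyl group is axial.

axial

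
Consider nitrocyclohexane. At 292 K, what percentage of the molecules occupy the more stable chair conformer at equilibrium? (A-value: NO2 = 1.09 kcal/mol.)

One chair has the nitro group axial (E = 1.09 kcal/mol) and the other has it equatorial (E = 0).
ΔG = 1.09 kcal/mol between the two chairs.
K = exp(ΔG/RT) with R = 1.987×10⁻³ kcal mol⁻¹ K⁻¹ and T = 292 K gives K ≈ 6.54.
Fraction in the lower-energy chair = K/(K+1) = 86.7%.

86.7%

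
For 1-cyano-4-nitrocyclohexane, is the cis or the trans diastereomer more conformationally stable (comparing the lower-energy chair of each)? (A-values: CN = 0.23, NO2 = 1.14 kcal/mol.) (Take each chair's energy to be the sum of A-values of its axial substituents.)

trans

At 1,4 positions (parity opposite): cis → (a,e or e,a); trans → (e,e or a,a).
Best chair for cis: E = 0.23 kcal/mol; best chair for trans: E = 0.00 kcal/mol.
The trans isomer is lower by 0.23 kcal/mol.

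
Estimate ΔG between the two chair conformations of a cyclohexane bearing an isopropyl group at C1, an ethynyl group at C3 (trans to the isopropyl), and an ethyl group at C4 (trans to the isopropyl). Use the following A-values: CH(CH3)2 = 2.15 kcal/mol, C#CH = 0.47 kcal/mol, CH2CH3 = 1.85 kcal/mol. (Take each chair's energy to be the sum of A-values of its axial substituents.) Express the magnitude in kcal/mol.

3.53 kcal/mol

Chair I (isopropyl axial, ethynyl equatorial, ethyl axial): E = 4.00 kcal/mol.
Chair II (isopropyl equatorial, ethynyl axial, ethyl equatorial): E = 0.47 kcal/mol.
ΔE = 4.00 − 0.47 = 3.53 kcal/mol; chair II is more stable.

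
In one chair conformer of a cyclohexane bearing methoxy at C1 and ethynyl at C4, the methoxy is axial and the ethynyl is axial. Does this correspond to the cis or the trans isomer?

trans

C1 and C4 have opposite parity, so their axial bonds point in opposite directions.
With opposite-parity carbons, two substituents on the same face are one axial and one equatorial; opposite faces give both axial or both equatorial.
Here the groups are axial/axial → opposite face → trans.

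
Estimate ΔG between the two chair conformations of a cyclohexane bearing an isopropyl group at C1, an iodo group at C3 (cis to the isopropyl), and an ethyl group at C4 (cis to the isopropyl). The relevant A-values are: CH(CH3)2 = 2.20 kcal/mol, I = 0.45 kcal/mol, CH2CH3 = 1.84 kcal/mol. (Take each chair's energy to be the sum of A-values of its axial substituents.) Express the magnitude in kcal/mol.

0.81 kcal/mol

Chair I (isopropyl axial, iodo axial, ethyl equatorial): E = 2.65 kcal/mol.
Chair II (isopropyl equatorial, iodo equatorial, ethyl axial): E = 1.84 kcal/mol.
ΔE = 2.65 − 1.84 = 0.81 kcal/mol; chair II is more stable.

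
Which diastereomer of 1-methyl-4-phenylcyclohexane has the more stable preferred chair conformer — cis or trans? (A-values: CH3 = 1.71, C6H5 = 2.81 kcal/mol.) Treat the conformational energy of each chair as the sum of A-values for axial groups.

trans

At 1,4 positions (parity opposite): cis → (a,e or e,a); trans → (e,e or a,a).
Best chair for cis: E = 1.71 kcal/mol; best chair for trans: E = 0.00 kcal/mol.
The trans isomer is lower by 1.71 kcal/mol.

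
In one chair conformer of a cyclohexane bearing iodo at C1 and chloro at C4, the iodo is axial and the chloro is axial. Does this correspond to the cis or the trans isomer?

trans

C1 and C4 have opposite parity, so their axial bonds point in opposite directions.
With opposite-parity carbons, two substituents on the same face are one axial and one equatorial; opposite faces give both axial or both equatorial.
Here the groups are axial/axial → opposite face → trans.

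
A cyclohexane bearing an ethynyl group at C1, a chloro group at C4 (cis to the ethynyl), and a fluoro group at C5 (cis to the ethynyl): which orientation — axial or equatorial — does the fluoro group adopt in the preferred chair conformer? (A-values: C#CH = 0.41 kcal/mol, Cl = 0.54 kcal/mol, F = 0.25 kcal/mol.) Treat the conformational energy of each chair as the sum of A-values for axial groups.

equatorial

Chair I (ethynyl axial, chloro equatorial, fluoro axial): E = 0.66 kcal/mol.
Chair II (ethynyl equatorial, chloro axial, fluoro equatorial): E = 0.54 kcal/mol.
Chair II is the more stable (lower-energy) conformer, and in that chair the fluoro group is equatorial.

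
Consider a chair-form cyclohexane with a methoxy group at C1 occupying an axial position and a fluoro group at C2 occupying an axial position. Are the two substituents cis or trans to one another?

C1 and C2 have opposite parity, so their axial bonds point in opposite directions.
With opposite-parity carbons, two substituents on the same face are one axial and one equatorial; opposite faces give both axial or both equatorial.
Here the groups are axial/axial → opposite face → trans.

trans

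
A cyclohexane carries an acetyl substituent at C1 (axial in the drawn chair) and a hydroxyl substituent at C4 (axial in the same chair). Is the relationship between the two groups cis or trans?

C1 and C4 have opposite parity, so their axial bonds point in opposite directions.
With opposite-parity carbons, two substituents on the same face are one axial and one equatorial; opposite faces give both axial or both equatorial.
Here the groups are axial/axial → opposite face → trans.

trans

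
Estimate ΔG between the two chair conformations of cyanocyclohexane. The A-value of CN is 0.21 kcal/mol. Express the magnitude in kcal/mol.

A monosubstituted cyclohexane has one chair with the cyano group axial (E = A = 0.21 kcal/mol) and one with it equatorial (E = 0).
ΔE = 0.21 − 0 = 0.21 kcal/mol.

0.21 kcal/mol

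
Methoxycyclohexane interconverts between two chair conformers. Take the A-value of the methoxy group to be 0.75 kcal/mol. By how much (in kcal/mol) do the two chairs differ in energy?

A monosubstituted cyclohexane has one chair with the methoxy group axial (E = A = 0.75 kcal/mol) and one with it equatorial (E = 0).
ΔE = 0.75 − 0 = 0.75 kcal/mol.

0.75 kcal/mol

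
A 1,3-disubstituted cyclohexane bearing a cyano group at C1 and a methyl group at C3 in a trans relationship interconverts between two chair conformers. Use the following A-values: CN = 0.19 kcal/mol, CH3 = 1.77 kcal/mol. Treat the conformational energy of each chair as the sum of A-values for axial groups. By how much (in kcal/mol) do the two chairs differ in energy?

1.58 kcal/mol

C1 and C3 have the same parity, so for the trans isomer the two substituents are one axial and one equatorial in each chair.
Chair I (cyano axial, methyl equatorial): E = 0.19 kcal/mol.
Chair II (cyano equatorial, methyl axial): E = 1.77 kcal/mol.
ΔE = 1.77 − 0.19 = 1.58 kcal/mol; chair I is more stable.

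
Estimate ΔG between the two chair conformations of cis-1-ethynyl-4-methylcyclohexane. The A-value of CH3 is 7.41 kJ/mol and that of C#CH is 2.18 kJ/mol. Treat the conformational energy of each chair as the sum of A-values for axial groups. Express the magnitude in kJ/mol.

C1 and C4 have opposite parity, so for the cis isomer the two substituents are one axial and one equatorial in each chair.
Chair I (methyl axial, ethynyl equatorial): E = 7.41 kJ/mol.
Chair II (methyl equatorial, ethynyl axial): E = 2.18 kJ/mol.
ΔE = 7.41 − 2.18 = 5.23 kJ/mol; chair II is more stable.

5.23 kJ/mol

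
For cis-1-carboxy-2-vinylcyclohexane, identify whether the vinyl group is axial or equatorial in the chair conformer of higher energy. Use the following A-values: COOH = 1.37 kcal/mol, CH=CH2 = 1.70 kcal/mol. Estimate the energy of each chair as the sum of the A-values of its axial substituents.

axial

C1 and C2 have opposite parity, so for the cis isomer the two substituents are one axial and one equatorial in each chair.
Chair I (carboxyl axial, vinyl equatorial): E = 1.37 kcal/mol.
Chair II (carboxyl equatorial, vinyl axial): E = 1.70 kcal/mol.
Chair II is the less stable (higher-energy) conformer, and in that chair the vinyl group is axial.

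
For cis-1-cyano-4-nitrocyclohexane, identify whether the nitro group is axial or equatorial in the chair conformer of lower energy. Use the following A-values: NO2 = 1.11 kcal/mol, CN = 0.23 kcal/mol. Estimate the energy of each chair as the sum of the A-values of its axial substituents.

equatorial

C1 and C4 have opposite parity, so for the cis isomer the two substituents are one axial and one equatorial in each chair.
Chair I (nitro axial, cyano equatorial): E = 1.11 kcal/mol.
Chair II (nitro equatorial, cyano axial): E = 0.23 kcal/mol.
Chair II is the more stable (lower-energy) conformer, and in that chair the nitro group is equatorial.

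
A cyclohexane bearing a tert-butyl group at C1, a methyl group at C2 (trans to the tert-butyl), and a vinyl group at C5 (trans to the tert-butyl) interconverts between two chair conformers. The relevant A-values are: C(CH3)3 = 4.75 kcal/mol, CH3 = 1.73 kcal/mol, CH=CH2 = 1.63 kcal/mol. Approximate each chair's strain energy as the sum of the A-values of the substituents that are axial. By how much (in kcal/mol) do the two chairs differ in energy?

Chair I (tert-butyl axial, methyl axial, vinyl equatorial): E = 6.48 kcal/mol.
Chair II (tert-butyl equatorial, methyl equatorial, vinyl axial): E = 1.63 kcal/mol.
ΔE = 6.48 − 1.63 = 4.85 kcal/mol; chair II is more stable.

4.85 kcal/mol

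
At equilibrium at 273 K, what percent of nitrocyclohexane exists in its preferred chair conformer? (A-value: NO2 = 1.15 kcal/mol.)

89.3%

One chair has the nitro group axial (E = 1.15 kcal/mol) and the other has it equatorial (E = 0).
ΔG = 1.15 kcal/mol between the two chairs.
K = exp(ΔG/RT) with R = 1.987×10⁻³ kcal mol⁻¹ K⁻¹ and T = 273 K gives K ≈ 8.33.
Fraction in the lower-energy chair = K/(K+1) = 89.3%.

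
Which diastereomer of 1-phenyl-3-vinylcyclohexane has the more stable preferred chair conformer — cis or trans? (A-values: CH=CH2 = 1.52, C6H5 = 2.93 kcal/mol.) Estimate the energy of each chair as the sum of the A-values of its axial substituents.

cis

At 1,3 positions (parity same): cis → (e,e or a,a); trans → (a,e or e,a).
Best chair for cis: E = 0.00 kcal/mol; best chair for trans: E = 1.52 kcal/mol.
The cis isomer is lower by 1.52 kcal/mol.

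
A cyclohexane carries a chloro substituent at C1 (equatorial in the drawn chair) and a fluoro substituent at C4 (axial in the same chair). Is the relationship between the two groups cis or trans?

cis

C1 and C4 have opposite parity, so their axial bonds point in opposite directions.
With opposite-parity carbons, two substituents on the same face are one axial and one equatorial; opposite faces give both axial or both equatorial.
Here the groups are equatorial/axial → same face → cis.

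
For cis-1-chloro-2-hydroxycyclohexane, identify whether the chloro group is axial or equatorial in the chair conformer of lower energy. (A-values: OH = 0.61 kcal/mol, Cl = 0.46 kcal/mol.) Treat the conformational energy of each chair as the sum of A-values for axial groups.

C1 and C2 have opposite parity, so for the cis isomer the two substituents are one axial and one equatorial in each chair.
Chair I (hydroxyl axial, chloro equatorial): E = 0.61 kcal/mol.
Chair II (hydroxyl equatorial, chloro axial): E = 0.46 kcal/mol.
Chair II is the more stable (lower-energy) conformer, and in that chair the chloro group is axial.

axial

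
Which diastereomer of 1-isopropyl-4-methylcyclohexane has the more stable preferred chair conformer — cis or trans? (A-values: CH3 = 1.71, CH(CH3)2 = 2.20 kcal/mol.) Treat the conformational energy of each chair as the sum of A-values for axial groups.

trans

At 1,4 positions (parity opposite): cis → (a,e or e,a); trans → (e,e or a,a).
Best chair for cis: E = 1.71 kcal/mol; best chair for trans: E = 0.00 kcal/mol.
The trans isomer is lower by 1.71 kcal/mol.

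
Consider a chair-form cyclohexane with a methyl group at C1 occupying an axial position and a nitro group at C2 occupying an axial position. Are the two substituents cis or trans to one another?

trans

C1 and C2 have opposite parity, so their axial bonds point in opposite directions.
With opposite-parity carbons, two substituents on the same face are one axial and one equatorial; opposite faces give both axial or both equatorial.
Here the groups are axial/axial → opposite face → trans.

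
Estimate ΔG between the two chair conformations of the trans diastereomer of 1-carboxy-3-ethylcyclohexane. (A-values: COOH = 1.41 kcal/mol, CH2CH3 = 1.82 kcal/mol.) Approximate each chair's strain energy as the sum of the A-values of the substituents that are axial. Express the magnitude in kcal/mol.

0.41 kcal/mol

C1 and C3 have the same parity, so for the trans isomer the two substituents are one axial and one equatorial in each chair.
Chair I (carboxyl axial, ethyl equatorial): E = 1.41 kcal/mol.
Chair II (carboxyl equatorial, ethyl axial): E = 1.82 kcal/mol.
ΔE = 1.82 − 1.41 = 0.41 kcal/mol; chair I is more stable.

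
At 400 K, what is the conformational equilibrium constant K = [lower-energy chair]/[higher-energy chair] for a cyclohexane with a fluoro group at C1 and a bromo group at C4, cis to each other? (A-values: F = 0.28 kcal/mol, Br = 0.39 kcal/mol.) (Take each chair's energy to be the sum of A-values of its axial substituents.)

K ≈ 1.15

C1 and C4 have opposite parity, so for the cis isomer the two substituents are one axial and one equatorial in each chair.
Chair I (fluoro axial, bromo equatorial): E = 0.28 kcal/mol; chair II (fluoro equatorial, bromo axial): E = 0.39 kcal/mol.
ΔG = 0.11 kcal/mol between the two chairs.
K = exp(ΔG/RT) with R = 1.987×10⁻³ kcal mol⁻¹ K⁻¹ and T = 400 K gives K ≈ 1.15.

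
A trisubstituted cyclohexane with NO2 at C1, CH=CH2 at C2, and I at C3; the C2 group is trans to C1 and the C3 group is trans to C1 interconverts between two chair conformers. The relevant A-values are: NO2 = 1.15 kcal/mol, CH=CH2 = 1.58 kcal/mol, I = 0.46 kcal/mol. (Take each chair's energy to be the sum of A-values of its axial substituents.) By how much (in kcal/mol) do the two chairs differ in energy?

2.27 kcal/mol

Chair I (nitro axial, vinyl axial, iodo equatorial): E = 2.73 kcal/mol.
Chair II (nitro equatorial, vinyl equatorial, iodo axial): E = 0.46 kcal/mol.
ΔE = 2.73 − 0.46 = 2.27 kcal/mol; chair II is more stable.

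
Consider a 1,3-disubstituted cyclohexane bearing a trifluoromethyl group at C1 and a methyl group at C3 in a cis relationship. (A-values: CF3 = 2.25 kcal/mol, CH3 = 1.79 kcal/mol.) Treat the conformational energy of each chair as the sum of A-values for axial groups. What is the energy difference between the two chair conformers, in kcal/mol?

C1 and C3 have the same parity, so for the cis isomer the two substituents are e,e in one chair and a,a in the other.
Chair I (trifluoromethyl axial, methyl axial): E = 4.04 kcal/mol.
Chair II (trifluoromethyl equatorial, methyl equatorial): E = 0.00 kcal/mol.
ΔE = 4.04 − 0.00 = 4.04 kcal/mol; chair II is more stable.

4.04 kcal/mol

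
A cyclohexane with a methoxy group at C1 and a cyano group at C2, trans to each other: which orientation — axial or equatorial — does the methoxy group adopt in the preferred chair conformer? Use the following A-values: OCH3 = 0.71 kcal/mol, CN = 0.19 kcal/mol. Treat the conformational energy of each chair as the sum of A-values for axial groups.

equatorial

C1 and C2 have opposite parity, so for the trans isomer the two substituents are e,e in one chair and a,a in the other.
Chair I (methoxy axial, cyano axial): E = 0.90 kcal/mol.
Chair II (methoxy equatorial, cyano equatorial): E = 0.00 kcal/mol.
Chair II is the more stable (lower-energy) conformer, and in that chair the methoxy group is equatorial.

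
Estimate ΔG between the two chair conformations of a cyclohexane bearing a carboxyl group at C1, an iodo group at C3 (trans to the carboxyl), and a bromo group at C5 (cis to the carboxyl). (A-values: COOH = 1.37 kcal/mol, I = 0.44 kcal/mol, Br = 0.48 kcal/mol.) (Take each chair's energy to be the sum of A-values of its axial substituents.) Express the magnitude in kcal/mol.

1.41 kcal/mol

Chair I (carboxyl axial, iodo equatorial, bromo axial): E = 1.85 kcal/mol.
Chair II (carboxyl equatorial, iodo axial, bromo equatorial): E = 0.44 kcal/mol.
ΔE = 1.85 − 0.44 = 1.41 kcal/mol; chair II is more stable.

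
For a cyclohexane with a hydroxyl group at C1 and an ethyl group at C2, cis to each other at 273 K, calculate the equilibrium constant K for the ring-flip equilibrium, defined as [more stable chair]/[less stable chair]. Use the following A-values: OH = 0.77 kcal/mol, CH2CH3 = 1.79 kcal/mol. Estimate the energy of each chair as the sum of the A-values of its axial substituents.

C1 and C2 have opposite parity, so for the cis isomer the two substituents are one axial and one equatorial in each chair.
Chair I (hydroxyl axial, ethyl equatorial): E = 0.77 kcal/mol; chair II (hydroxyl equatorial, ethyl axial): E = 1.79 kcal/mol.
ΔG = 1.02 kcal/mol between the two chairs.
K = exp(ΔG/RT) with R = 1.987×10⁻³ kcal mol⁻¹ K⁻¹ and T = 273 K gives K ≈ 6.56.

K ≈ 6.56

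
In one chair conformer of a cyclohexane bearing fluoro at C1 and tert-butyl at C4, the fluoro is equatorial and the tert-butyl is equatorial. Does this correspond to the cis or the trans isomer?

trans

C1 and C4 have opposite parity, so their axial bonds point in opposite directions.
With opposite-parity carbons, two substituents on the same face are one axial and one equatorial; opposite faces give both axial or both equatorial.
Here the groups are equatorial/equatorial → opposite face → trans.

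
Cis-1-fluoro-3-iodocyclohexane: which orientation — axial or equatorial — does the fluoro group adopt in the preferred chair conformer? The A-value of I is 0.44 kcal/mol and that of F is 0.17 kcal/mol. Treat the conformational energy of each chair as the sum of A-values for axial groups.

C1 and C3 have the same parity, so for the cis isomer the two substituents are e,e in one chair and a,a in the other.
Chair I (iodo axial, fluoro axial): E = 0.61 kcal/mol.
Chair II (iodo equatorial, fluoro equatorial): E = 0.00 kcal/mol.
Chair II is the more stable (lower-energy) conformer, and in that chair the fluoro group is equatorial.

equatorial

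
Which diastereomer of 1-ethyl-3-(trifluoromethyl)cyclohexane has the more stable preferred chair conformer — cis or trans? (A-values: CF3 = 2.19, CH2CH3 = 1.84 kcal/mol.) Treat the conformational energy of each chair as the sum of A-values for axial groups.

cis

At 1,3 positions (parity same): cis → (e,e or a,a); trans → (a,e or e,a).
Best chair for cis: E = 0.00 kcal/mol; best chair for trans: E = 1.84 kcal/mol.
The cis isomer is lower by 1.84 kcal/mol.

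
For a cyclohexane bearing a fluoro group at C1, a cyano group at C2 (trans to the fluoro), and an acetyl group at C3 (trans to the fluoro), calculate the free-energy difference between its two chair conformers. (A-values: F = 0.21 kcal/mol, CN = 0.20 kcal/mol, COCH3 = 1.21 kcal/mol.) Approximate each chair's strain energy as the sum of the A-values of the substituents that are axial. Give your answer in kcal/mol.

Chair I (fluoro axial, cyano axial, acetyl equatorial): E = 0.41 kcal/mol.
Chair II (fluoro equatorial, cyano equatorial, acetyl axial): E = 1.21 kcal/mol.
ΔE = 1.21 − 0.41 = 0.80 kcal/mol; chair I is more stable.

0.80 kcal/mol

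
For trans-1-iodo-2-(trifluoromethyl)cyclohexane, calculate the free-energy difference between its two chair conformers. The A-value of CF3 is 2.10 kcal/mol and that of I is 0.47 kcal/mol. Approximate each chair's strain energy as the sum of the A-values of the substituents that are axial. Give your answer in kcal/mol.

2.57 kcal/mol

C1 and C2 have opposite parity, so for the trans isomer the two substituents are e,e in one chair and a,a in the other.
Chair I (trifluoromethyl axial, iodo axial): E = 2.57 kcal/mol.
Chair II (trifluoromethyl equatorial, iodo equatorial): E = 0.00 kcal/mol.
ΔE = 2.57 − 0.00 = 2.57 kcal/mol; chair II is more stable.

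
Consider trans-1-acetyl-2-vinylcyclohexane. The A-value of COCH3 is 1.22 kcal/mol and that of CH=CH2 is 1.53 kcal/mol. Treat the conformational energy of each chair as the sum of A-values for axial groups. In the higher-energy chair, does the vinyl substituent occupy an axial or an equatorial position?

axial

C1 and C2 have opposite parity, so for the trans isomer the two substituents are e,e in one chair and a,a in the other.
Chair I (acetyl axial, vinyl axial): E = 2.75 kcal/mol.
Chair II (acetyl equatorial, vinyl equatorial): E = 0.00 kcal/mol.
Chair I is the less stable (higher-energy) conformer, and in that chair the vinyl group is axial.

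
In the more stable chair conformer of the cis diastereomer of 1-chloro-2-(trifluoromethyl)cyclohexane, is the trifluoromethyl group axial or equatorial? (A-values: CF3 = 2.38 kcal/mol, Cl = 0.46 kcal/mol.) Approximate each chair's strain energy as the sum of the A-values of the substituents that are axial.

C1 and C2 have opposite parity, so for the cis isomer the two substituents are one axial and one equatorial in each chair.
Chair I (trifluoromethyl axial, chloro equatorial): E = 2.38 kcal/mol.
Chair II (trifluoromethyl equatorial, chloro axial): E = 0.46 kcal/mol.
Chair II is the more stable (lower-energy) conformer, and in that chair the trifluoromethyl group is equatorial.

equatorial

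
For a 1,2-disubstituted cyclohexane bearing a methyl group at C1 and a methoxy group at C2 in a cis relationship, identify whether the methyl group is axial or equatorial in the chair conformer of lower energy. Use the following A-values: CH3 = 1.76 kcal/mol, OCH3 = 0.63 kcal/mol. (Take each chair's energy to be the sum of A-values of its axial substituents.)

C1 and C2 have opposite parity, so for the cis isomer the two substituents are one axial and one equatorial in each chair.
Chair I (methyl axial, methoxy equatorial): E = 1.76 kcal/mol.
Chair II (methyl equatorial, methoxy axial): E = 0.63 kcal/mol.
Chair II is the more stable (lower-energy) conformer, and in that chair the methyl group is equatorial.

equatorial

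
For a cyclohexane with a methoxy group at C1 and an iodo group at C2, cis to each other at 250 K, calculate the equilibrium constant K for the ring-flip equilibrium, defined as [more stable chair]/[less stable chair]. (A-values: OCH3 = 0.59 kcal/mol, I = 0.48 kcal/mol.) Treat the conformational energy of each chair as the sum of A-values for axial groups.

C1 and C2 have opposite parity, so for the cis isomer the two substituents are one axial and one equatorial in each chair.
Chair I (methoxy axial, iodo equatorial): E = 0.59 kcal/mol; chair II (methoxy equatorial, iodo axial): E = 0.48 kcal/mol.
ΔG = 0.11 kcal/mol between the two chairs.
K = exp(ΔG/RT) with R = 1.987×10⁻³ kcal mol⁻¹ K⁻¹ and T = 250 K gives K ≈ 1.25.

K ≈ 1.25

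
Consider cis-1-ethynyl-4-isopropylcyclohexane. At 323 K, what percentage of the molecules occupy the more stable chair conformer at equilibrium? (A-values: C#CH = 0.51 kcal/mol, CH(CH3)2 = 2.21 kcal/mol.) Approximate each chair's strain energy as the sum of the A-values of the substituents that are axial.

C1 and C4 have opposite parity, so for the cis isomer the two substituents are one axial and one equatorial in each chair.
Chair I (ethynyl axial, isopropyl equatorial): E = 0.51 kcal/mol; chair II (ethynyl equatorial, isopropyl axial): E = 2.21 kcal/mol.
ΔG = 1.70 kcal/mol between the two chairs.
K = exp(ΔG/RT) with R = 1.987×10⁻³ kcal mol⁻¹ K⁻¹ and T = 323 K gives K ≈ 14.1.
Fraction in the lower-energy chair = K/(K+1) = 93.4%.

93.4%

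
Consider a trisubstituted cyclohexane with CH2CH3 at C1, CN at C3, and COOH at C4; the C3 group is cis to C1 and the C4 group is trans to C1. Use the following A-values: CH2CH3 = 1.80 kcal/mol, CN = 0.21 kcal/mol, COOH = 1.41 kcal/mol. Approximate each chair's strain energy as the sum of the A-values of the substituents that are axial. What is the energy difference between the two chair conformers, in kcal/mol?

Chair I (ethyl axial, cyano axial, carboxyl axial): E = 3.42 kcal/mol.
Chair II (ethyl equatorial, cyano equatorial, carboxyl equatorial): E = 0.00 kcal/mol.
ΔE = 3.42 − 0.00 = 3.42 kcal/mol; chair II is more stable.

3.42 kcal/mol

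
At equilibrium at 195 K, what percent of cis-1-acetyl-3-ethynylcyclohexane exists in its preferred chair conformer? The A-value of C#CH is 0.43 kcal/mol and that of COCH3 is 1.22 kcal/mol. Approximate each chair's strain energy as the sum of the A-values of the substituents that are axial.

98.6%

C1 and C3 have the same parity, so for the cis isomer the two substituents are e,e in one chair and a,a in the other.
Chair I (ethynyl axial, acetyl axial): E = 1.65 kcal/mol; chair II (ethynyl equatorial, acetyl equatorial): E = 0.00 kcal/mol.
ΔG = 1.65 kcal/mol between the two chairs.
K = exp(ΔG/RT) with R = 1.987×10⁻³ kcal mol⁻¹ K⁻¹ and T = 195 K gives K ≈ 70.7.
Fraction in the lower-energy chair = K/(K+1) = 98.6%.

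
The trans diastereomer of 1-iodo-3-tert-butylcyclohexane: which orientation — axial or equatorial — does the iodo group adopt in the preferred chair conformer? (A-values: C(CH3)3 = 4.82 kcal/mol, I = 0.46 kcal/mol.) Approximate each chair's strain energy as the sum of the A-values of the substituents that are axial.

C1 and C3 have the same parity, so for the trans isomer the two substituents are one axial and one equatorial in each chair.
Chair I (tert-butyl axial, iodo equatorial): E = 4.82 kcal/mol.
Chair II (tert-butyl equatorial, iodo axial): E = 0.46 kcal/mol.
Chair II is the more stable (lower-energy) conformer, and in that chair the iodo group is axial.

axial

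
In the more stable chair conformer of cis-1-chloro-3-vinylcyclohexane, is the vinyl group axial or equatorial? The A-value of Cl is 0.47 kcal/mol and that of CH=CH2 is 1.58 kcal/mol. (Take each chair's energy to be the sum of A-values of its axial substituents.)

equatorial

C1 and C3 have the same parity, so for the cis isomer the two substituents are e,e in one chair and a,a in the other.
Chair I (chloro axial, vinyl axial): E = 2.05 kcal/mol.
Chair II (chloro equatorial, vinyl equatorial): E = 0.00 kcal/mol.
Chair II is the more stable (lower-energy) conformer, and in that chair the vinyl group is equatorial.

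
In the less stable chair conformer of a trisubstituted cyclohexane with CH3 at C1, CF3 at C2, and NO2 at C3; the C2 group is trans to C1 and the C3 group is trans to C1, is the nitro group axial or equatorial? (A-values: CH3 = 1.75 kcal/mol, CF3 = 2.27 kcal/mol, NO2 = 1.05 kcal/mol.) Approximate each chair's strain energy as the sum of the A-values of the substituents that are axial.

Chair I (methyl axial, trifluoromethyl axial, nitro equatorial): E = 4.02 kcal/mol.
Chair II (methyl equatorial, trifluoromethyl equatorial, nitro axial): E = 1.05 kcal/mol.
Chair I is the less stable (higher-energy) conformer, and in that chair the nitro group is equatorial.

equatorial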